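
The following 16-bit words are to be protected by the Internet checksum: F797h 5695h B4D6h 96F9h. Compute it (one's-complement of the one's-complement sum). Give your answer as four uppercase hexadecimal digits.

One's-complement addition (fold any carry out of bit 15 back into bit 0):
  0xF797 + 0x5695 = 0x14E2C → wrap carry → 0x4E2D
  0x4E2D + 0xB4D6 = 0x10303 → wrap carry → 0x0304
  0x0304 + 0x96F9 = 0x099FD
One's-complement sum = 0x99FD.
Checksum = ~0x99FD & 0xFFFF = 0x6602.

6602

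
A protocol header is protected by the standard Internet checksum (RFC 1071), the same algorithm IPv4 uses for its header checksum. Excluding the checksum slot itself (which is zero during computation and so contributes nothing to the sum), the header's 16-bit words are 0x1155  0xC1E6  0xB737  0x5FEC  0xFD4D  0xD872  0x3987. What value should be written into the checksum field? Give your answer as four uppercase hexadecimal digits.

0658

One's-complement addition (fold any carry out of bit 15 back into bit 0):
  0x1155 + 0xC1E6 = 0x0D33B
  0xD33B + 0xB737 = 0x18A72 → wrap carry → 0x8A73
  0x8A73 + 0x5FEC = 0x0EA5F
  0xEA5F + 0xFD4D = 0x1E7AC → wrap carry → 0xE7AD
  0xE7AD + 0xD872 = 0x1C01F → wrap carry → 0xC020
  0xC020 + 0x3987 = 0x0F9A7
One's-complement sum = 0xF9A7.
Checksum = ~0xF9A7 & 0xFFFF = 0x0658.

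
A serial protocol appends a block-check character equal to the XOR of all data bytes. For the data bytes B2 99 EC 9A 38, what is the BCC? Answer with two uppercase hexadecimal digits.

XOR the bytes together:
  start with 0xB2
  0xB2 ⊕ 0x99 = 0x2B
  0x2B ⊕ 0xEC = 0xC7
  0xC7 ⊕ 0x9A = 0x5D
  0x5D ⊕ 0x38 = 0x65

65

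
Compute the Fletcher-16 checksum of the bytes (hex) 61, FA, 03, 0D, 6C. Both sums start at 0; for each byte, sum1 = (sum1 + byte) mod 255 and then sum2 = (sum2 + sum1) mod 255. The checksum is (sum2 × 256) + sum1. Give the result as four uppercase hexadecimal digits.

62D8

Running sums (mod 255):
  after byte 0 (61): sum1=97, sum2=97
  after byte 1 (FA): sum1=92, sum2=189
  after byte 2 (03): sum1=95, sum2=29
  after byte 3 (0D): sum1=108, sum2=137
  after byte 4 (6C): sum1=216, sum2=98
Checksum = sum2·256 + sum1 = 98·256 + 216 = 25304 = 0x62D8.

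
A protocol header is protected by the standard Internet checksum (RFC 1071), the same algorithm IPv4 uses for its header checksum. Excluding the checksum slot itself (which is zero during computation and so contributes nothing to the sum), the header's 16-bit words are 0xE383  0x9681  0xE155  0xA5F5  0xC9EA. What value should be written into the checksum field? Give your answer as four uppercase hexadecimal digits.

One's-complement addition (fold any carry out of bit 15 back into bit 0):
  0xE383 + 0x9681 = 0x17A04 → wrap carry → 0x7A05
  0x7A05 + 0xE155 = 0x15B5A → wrap carry → 0x5B5B
  0x5B5B + 0xA5F5 = 0x10150 → wrap carry → 0x0151
  0x0151 + 0xC9EA = 0x0CB3B
One's-complement sum = 0xCB3B.
Checksum = ~0xCB3B & 0xFFFF = 0x34C4.

34C4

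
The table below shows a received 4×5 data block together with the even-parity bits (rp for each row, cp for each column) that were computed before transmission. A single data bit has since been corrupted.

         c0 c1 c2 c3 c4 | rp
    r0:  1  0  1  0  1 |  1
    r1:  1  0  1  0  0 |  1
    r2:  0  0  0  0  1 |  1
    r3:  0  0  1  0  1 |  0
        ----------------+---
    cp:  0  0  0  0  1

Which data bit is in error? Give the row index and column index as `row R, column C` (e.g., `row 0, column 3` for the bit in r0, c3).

Recompute each row's even parity and compare to rp:
  r0: data parity 1, sent rp 1 → ok
  r1: data parity 0, sent rp 1 → mismatch
  r2: data parity 1, sent rp 1 → ok
  r3: data parity 0, sent rp 0 → ok
Recompute each column's even parity and compare to cp:
  c0: data parity 0, sent cp 0 → ok
  c1: data parity 0, sent cp 0 → ok
  c2: data parity 1, sent cp 0 → mismatch
  c3: data parity 0, sent cp 0 → ok
  c4: data parity 1, sent cp 1 → ok
Exactly one row (r1) and one column (c2) fail → the flipped bit is at their intersection.

row 1, column 2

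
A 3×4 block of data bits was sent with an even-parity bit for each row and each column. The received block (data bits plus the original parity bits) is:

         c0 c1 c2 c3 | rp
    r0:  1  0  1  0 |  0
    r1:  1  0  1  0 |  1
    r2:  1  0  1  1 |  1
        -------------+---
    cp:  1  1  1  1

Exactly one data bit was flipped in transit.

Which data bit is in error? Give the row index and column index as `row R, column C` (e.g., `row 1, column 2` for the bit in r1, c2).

Recompute each row's even parity and compare to rp:
  r0: data parity 0, sent rp 0 → ok
  r1: data parity 0, sent rp 1 → mismatch
  r2: data parity 1, sent rp 1 → ok
Recompute each column's even parity and compare to cp:
  c0: data parity 1, sent cp 1 → ok
  c1: data parity 0, sent cp 1 → mismatch
  c2: data parity 1, sent cp 1 → ok
  c3: data parity 1, sent cp 1 → ok
Exactly one row (r1) and one column (c1) fail → the flipped bit is at their intersection.

row 1, column 1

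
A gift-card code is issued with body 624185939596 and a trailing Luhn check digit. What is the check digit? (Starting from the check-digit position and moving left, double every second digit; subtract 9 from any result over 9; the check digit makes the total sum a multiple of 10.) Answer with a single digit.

8

Partial digits right→left: 6 9 5 9 3 9 5 8 1 4 2 6
Double every second digit counting from the check-digit position (so the 1st, 3rd, 5th, ... of the partial from the right).
  doubled (with −9 where >9): 3 1 6 1 2 4 → sum 17
  kept as-is: 9 9 9 8 4 6 → sum 45
Total = 17 + 45 = 62.
Check digit = (10 − (62 mod 10)) mod 10 = 8.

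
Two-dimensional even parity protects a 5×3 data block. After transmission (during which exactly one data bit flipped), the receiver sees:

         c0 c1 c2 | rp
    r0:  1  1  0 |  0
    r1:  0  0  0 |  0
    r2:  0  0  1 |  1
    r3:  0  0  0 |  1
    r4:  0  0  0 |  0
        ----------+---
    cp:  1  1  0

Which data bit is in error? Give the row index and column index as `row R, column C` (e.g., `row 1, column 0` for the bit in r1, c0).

row 3, column 2

Recompute each row's even parity and compare to rp:
  r0: data parity 0, sent rp 0 → ok
  r1: data parity 0, sent rp 0 → ok
  r2: data parity 1, sent rp 1 → ok
  r3: data parity 0, sent rp 1 → mismatch
  r4: data parity 0, sent rp 0 → ok
Recompute each column's even parity and compare to cp:
  c0: data parity 1, sent cp 1 → ok
  c1: data parity 1, sent cp 1 → ok
  c2: data parity 1, sent cp 0 → mismatch
Exactly one row (r3) and one column (c2) fail → the flipped bit is at their intersection.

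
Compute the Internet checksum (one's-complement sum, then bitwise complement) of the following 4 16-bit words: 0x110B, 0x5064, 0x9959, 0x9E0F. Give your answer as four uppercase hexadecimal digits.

6727

One's-complement addition (fold any carry out of bit 15 back into bit 0):
  0x110B + 0x5064 = 0x0616F
  0x616F + 0x9959 = 0x0FAC8
  0xFAC8 + 0x9E0F = 0x198D7 → wrap carry → 0x98D8
One's-complement sum = 0x98D8.
Checksum = ~0x98D8 & 0xFFFF = 0x6727.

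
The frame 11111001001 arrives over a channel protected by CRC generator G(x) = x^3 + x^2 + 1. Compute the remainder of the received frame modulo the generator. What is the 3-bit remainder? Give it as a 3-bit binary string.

Modulo-2 division of 11111001001 by 1101:
  pos 0: 1111 XOR 1101 = 0010
  pos 2: 1010 XOR 1101 = 0111
  pos 3: 1110 XOR 1101 = 0011
  pos 5: 1110 XOR 1101 = 0011
  pos 7: 1101 XOR 1101 = 0000
Remainder = 000 (zero — the frame passes the CRC check).

000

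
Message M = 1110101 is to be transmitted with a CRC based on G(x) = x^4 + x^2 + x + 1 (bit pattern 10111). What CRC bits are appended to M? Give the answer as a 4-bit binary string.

Append 4 zeros: 11101010000. Divide by 10111 (XOR where the leading bit is 1):
  pos 0: 11101 XOR 10111 = 01010
  pos 1: 10100 XOR 10111 = 00011
  pos 4: 11100 XOR 10111 = 01011
  pos 5: 10110 XOR 10111 = 00001
Remainder (last 4 bits) = 0010. This is the CRC / FCS.

0010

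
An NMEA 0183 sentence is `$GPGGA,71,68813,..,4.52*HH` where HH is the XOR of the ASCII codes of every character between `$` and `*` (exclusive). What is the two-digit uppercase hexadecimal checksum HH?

79

XOR the ASCII codes of the payload characters:
  'G' = 0x47 → acc = 0x47
  'P' = 0x50 → acc = 0x17
  'G' = 0x47 → acc = 0x50
  'G' = 0x47 → acc = 0x17
  'A' = 0x41 → acc = 0x56
  ',' = 0x2C → acc = 0x7A
  '7' = 0x37 → acc = 0x4D
  '1' = 0x31 → acc = 0x7C
  ',' = 0x2C → acc = 0x50
  '6' = 0x36 → acc = 0x66
  '8' = 0x38 → acc = 0x5E
  '8' = 0x38 → acc = 0x66
  '1' = 0x31 → acc = 0x57
  '3' = 0x33 → acc = 0x64
  ',' = 0x2C → acc = 0x48
  '.' = 0x2E → acc = 0x66
  '.' = 0x2E → acc = 0x48
  ',' = 0x2C → acc = 0x64
  '4' = 0x34 → acc = 0x50
  '.' = 0x2E → acc = 0x7E
  '5' = 0x35 → acc = 0x4B
  '2' = 0x32 → acc = 0x79
Checksum = 0x79.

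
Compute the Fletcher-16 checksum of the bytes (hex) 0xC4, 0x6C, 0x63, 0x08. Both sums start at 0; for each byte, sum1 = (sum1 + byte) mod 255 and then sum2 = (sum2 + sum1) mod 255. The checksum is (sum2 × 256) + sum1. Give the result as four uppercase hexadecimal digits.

279C

Running sums (mod 255):
  after byte 0 (0xC4): sum1=196, sum2=196
  after byte 1 (0x6C): sum1=49, sum2=245
  after byte 2 (0x63): sum1=148, sum2=138
  after byte 3 (0x08): sum1=156, sum2=39
Checksum = sum2·256 + sum1 = 39·256 + 156 = 10140 = 0x279C.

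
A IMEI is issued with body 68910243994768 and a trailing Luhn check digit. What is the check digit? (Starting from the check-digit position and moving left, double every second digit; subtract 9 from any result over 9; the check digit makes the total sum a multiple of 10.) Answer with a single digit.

2

Partial digits right→left: 8 6 7 4 9 9 3 4 2 0 1 9 8 6
Double every second digit counting from the check-digit position (so the 1st, 3rd, 5th, ... of the partial from the right).
  doubled (with −9 where >9): 7 5 9 6 4 2 7 → sum 40
  kept as-is: 6 4 9 4 0 9 6 → sum 38
Total = 40 + 38 = 78.
Check digit = (10 − (78 mod 10)) mod 10 = 2.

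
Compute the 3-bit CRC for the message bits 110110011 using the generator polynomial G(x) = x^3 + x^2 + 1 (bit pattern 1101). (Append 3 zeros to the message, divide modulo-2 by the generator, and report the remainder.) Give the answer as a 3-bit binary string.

011

Append 3 zeros: 110110011000. Divide by 1101 (XOR where the leading bit is 1):
  pos 0: 1101 XOR 1101 = 0000
  pos 4: 1001 XOR 1101 = 0100
  pos 5: 1001 XOR 1101 = 0100
  pos 6: 1000 XOR 1101 = 0101
  pos 7: 1010 XOR 1101 = 0111
  pos 8: 1110 XOR 1101 = 0011
Remainder (last 3 bits) = 011. This is the CRC / FCS.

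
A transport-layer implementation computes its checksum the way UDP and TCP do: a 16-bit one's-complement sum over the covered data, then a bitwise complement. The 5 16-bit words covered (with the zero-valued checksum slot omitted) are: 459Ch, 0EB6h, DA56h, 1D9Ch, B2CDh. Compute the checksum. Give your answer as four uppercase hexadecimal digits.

One's-complement addition (fold any carry out of bit 15 back into bit 0):
  0x459C + 0x0EB6 = 0x05452
  0x5452 + 0xDA56 = 0x12EA8 → wrap carry → 0x2EA9
  0x2EA9 + 0x1D9C = 0x04C45
  0x4C45 + 0xB2CD = 0x0FF12
One's-complement sum = 0xFF12.
Checksum = ~0xFF12 & 0xFFFF = 0x00ED.

00ED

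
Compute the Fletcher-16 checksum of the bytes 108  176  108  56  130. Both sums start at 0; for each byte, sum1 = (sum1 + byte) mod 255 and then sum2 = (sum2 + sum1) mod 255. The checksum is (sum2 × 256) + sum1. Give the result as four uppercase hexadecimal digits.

Running sums (mod 255):
  after byte 0 (108): sum1=108, sum2=108
  after byte 1 (176): sum1=29, sum2=137
  after byte 2 (108): sum1=137, sum2=19
  after byte 3 (56): sum1=193, sum2=212
  after byte 4 (130): sum1=68, sum2=25
Checksum = sum2·256 + sum1 = 25·256 + 68 = 6468 = 0x1944.

1944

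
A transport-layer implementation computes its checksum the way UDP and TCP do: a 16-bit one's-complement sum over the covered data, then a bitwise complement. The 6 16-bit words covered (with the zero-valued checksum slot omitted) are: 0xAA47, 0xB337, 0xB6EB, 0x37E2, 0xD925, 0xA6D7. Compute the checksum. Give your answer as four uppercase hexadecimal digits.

33B5

One's-complement addition (fold any carry out of bit 15 back into bit 0):
  0xAA47 + 0xB337 = 0x15D7E → wrap carry → 0x5D7F
  0x5D7F + 0xB6EB = 0x1146A → wrap carry → 0x146B
  0x146B + 0x37E2 = 0x04C4D
  0x4C4D + 0xD925 = 0x12572 → wrap carry → 0x2573
  0x2573 + 0xA6D7 = 0x0CC4A
One's-complement sum = 0xCC4A.
Checksum = ~0xCC4A & 0xFFFF = 0x33B5.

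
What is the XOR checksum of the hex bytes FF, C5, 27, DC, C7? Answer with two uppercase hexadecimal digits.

XOR the bytes together:
  start with 0xFF
  0xFF ⊕ 0xC5 = 0x3A
  0x3A ⊕ 0x27 = 0x1D
  0x1D ⊕ 0xDC = 0xC1
  0xC1 ⊕ 0xC7 = 0x06

06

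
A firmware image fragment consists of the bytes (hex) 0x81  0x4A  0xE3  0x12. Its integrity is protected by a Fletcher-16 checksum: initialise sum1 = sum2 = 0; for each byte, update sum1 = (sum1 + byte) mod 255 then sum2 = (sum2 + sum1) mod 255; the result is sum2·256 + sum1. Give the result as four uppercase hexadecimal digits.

BEC1

Running sums (mod 255):
  after byte 0 (0x81): sum1=129, sum2=129
  after byte 1 (0x4A): sum1=203, sum2=77
  after byte 2 (0xE3): sum1=175, sum2=252
  after byte 3 (0x12): sum1=193, sum2=190
Checksum = sum2·256 + sum1 = 190·256 + 193 = 48833 = 0xBEC1.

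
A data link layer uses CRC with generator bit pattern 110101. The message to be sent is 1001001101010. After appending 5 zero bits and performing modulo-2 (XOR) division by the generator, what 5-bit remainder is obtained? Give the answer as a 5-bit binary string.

Append 5 zeros: 100100110101000000. Divide by 110101 (XOR where the leading bit is 1):
  pos 0: 100100 XOR 110101 = 010001
  pos 1: 100011 XOR 110101 = 010110
  pos 2: 101101 XOR 110101 = 011000
  pos 3: 110000 XOR 110101 = 000101
  pos 6: 101101 XOR 110101 = 011000
  pos 7: 110000 XOR 110101 = 000101
  pos 10: 101000 XOR 110101 = 011101
  pos 11: 111010 XOR 110101 = 001111
Remainder (last 5 bits) = 11110. This is the CRC / FCS.

11110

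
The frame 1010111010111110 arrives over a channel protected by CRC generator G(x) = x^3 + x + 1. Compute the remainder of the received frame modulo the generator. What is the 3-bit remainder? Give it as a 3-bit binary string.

011

Modulo-2 division of 1010111010111110 by 1011:
  pos 0: 1010 XOR 1011 = 0001
  pos 3: 1111 XOR 1011 = 0100
  pos 4: 1000 XOR 1011 = 0011
  pos 6: 1110 XOR 1011 = 0101
  pos 7: 1011 XOR 1011 = 0000
  pos 11: 1111 XOR 1011 = 0100
  pos 12: 1000 XOR 1011 = 0011
Remainder = 011 (nonzero — an error is detected).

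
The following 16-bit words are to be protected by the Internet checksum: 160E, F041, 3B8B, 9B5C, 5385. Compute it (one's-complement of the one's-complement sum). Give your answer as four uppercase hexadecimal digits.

One's-complement addition (fold any carry out of bit 15 back into bit 0):
  0x160E + 0xF041 = 0x1064F → wrap carry → 0x0650
  0x0650 + 0x3B8B = 0x041DB
  0x41DB + 0x9B5C = 0x0DD37
  0xDD37 + 0x5385 = 0x130BC → wrap carry → 0x30BD
One's-complement sum = 0x30BD.
Checksum = ~0x30BD & 0xFFFF = 0xCF42.

CF42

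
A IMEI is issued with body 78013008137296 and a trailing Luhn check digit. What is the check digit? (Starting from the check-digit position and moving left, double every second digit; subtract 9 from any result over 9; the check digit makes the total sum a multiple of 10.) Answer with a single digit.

Partial digits right→left: 6 9 2 7 3 1 8 0 0 3 1 0 8 7
Double every second digit counting from the check-digit position (so the 1st, 3rd, 5th, ... of the partial from the right).
  doubled (with −9 where >9): 3 4 6 7 0 2 7 → sum 29
  kept as-is: 9 7 1 0 3 0 7 → sum 27
Total = 29 + 27 = 56.
Check digit = (10 − (56 mod 10)) mod 10 = 4.

4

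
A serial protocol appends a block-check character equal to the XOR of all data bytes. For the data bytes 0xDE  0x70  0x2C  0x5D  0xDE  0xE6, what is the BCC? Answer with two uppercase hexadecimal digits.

XOR the bytes together:
  start with 0xDE
  0xDE ⊕ 0x70 = 0xAE
  0xAE ⊕ 0x2C = 0x82
  0x82 ⊕ 0x5D = 0xDF
  0xDF ⊕ 0xDE = 0x01
  0x01 ⊕ 0xE6 = 0xE7

E7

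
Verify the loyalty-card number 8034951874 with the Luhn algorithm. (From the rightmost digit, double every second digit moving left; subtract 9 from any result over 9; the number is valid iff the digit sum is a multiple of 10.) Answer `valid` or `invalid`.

valid

From the right, keep odd positions and double even positions (subtract 9 from any doubled value over 9):
  doubled (positions 2,4,...): 5 2 9 6 7 → sum 29
  kept (positions 1,3,...): 4 8 5 4 0 → sum 21
Total = 50.
50 mod 10 = 0, so the number is valid.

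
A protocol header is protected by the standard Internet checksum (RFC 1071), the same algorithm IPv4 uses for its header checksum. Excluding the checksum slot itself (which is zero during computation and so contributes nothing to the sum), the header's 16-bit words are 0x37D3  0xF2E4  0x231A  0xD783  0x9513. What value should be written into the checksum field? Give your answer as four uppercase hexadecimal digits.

4596

One's-complement addition (fold any carry out of bit 15 back into bit 0):
  0x37D3 + 0xF2E4 = 0x12AB7 → wrap carry → 0x2AB8
  0x2AB8 + 0x231A = 0x04DD2
  0x4DD2 + 0xD783 = 0x12555 → wrap carry → 0x2556
  0x2556 + 0x9513 = 0x0BA69
One's-complement sum = 0xBA69.
Checksum = ~0xBA69 & 0xFFFF = 0x4596.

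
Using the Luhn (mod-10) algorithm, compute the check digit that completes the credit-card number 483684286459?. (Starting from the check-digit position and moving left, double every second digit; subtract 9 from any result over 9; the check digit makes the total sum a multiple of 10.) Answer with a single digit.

Partial digits right→left: 9 5 4 6 8 2 4 8 6 3 8 4
Double every second digit counting from the check-digit position (so the 1st, 3rd, 5th, ... of the partial from the right).
  doubled (with −9 where >9): 9 8 7 8 3 7 → sum 42
  kept as-is: 5 6 2 8 3 4 → sum 28
Total = 42 + 28 = 70.
Check digit = (10 − (70 mod 10)) mod 10 = 0.

0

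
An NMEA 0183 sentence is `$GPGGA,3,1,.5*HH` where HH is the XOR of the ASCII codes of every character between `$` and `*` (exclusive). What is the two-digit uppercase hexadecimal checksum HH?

63

XOR the ASCII codes of the payload characters:
  'G' = 0x47 → acc = 0x47
  'P' = 0x50 → acc = 0x17
  'G' = 0x47 → acc = 0x50
  'G' = 0x47 → acc = 0x17
  'A' = 0x41 → acc = 0x56
  ',' = 0x2C → acc = 0x7A
  '3' = 0x33 → acc = 0x49
  ',' = 0x2C → acc = 0x65
  '1' = 0x31 → acc = 0x54
  ',' = 0x2C → acc = 0x78
  '.' = 0x2E → acc = 0x56
  '5' = 0x35 → acc = 0x63
Checksum = 0x63.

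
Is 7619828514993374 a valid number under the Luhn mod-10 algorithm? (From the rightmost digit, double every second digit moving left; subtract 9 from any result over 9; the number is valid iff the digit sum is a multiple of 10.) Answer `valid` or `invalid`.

invalid

From the right, keep odd positions and double even positions (subtract 9 from any doubled value over 9):
  doubled (positions 2,4,...): 5 6 9 2 7 7 2 5 → sum 43
  kept (positions 1,3,...): 4 3 9 4 5 2 9 6 → sum 42
Total = 85.
85 mod 10 = 5, so the number is invalid.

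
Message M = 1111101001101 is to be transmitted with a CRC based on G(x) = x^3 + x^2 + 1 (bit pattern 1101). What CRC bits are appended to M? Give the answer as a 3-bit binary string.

101

Append 3 zeros: 1111101001101000. Divide by 1101 (XOR where the leading bit is 1):
  pos 0: 1111 XOR 1101 = 0010
  pos 2: 1010 XOR 1101 = 0111
  pos 3: 1111 XOR 1101 = 0010
  pos 5: 1000 XOR 1101 = 0101
  pos 6: 1011 XOR 1101 = 0110
  pos 7: 1101 XOR 1101 = 0000
  pos 12: 1000 XOR 1101 = 0101
Remainder (last 3 bits) = 101. This is the CRC / FCS.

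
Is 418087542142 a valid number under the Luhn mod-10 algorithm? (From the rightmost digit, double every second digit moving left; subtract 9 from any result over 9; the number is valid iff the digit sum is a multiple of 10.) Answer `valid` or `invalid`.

valid

From the right, keep odd positions and double even positions (subtract 9 from any doubled value over 9):
  doubled (positions 2,4,...): 8 4 1 7 7 8 → sum 35
  kept (positions 1,3,...): 2 1 4 7 0 1 → sum 15
Total = 50.
50 mod 10 = 0, so the number is valid.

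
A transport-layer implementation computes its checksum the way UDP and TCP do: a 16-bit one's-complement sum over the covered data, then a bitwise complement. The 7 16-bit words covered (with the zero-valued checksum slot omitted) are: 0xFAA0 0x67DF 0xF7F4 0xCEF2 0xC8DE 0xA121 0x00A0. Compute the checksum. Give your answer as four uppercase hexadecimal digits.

6BF7

One's-complement addition (fold any carry out of bit 15 back into bit 0):
  0xFAA0 + 0x67DF = 0x1627F → wrap carry → 0x6280
  0x6280 + 0xF7F4 = 0x15A74 → wrap carry → 0x5A75
  0x5A75 + 0xCEF2 = 0x12967 → wrap carry → 0x2968
  0x2968 + 0xC8DE = 0x0F246
  0xF246 + 0xA121 = 0x19367 → wrap carry → 0x9368
  0x9368 + 0x00A0 = 0x09408
One's-complement sum = 0x9408.
Checksum = ~0x9408 & 0xFFFF = 0x6BF7.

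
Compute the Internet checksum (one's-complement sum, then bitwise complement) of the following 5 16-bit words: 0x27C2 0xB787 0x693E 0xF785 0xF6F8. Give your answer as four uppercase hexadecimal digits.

C8F8

One's-complement addition (fold any carry out of bit 15 back into bit 0):
  0x27C2 + 0xB787 = 0x0DF49
  0xDF49 + 0x693E = 0x14887 → wrap carry → 0x4888
  0x4888 + 0xF785 = 0x1400D → wrap carry → 0x400E
  0x400E + 0xF6F8 = 0x13706 → wrap carry → 0x3707
One's-complement sum = 0x3707.
Checksum = ~0x3707 & 0xFFFF = 0xC8F8.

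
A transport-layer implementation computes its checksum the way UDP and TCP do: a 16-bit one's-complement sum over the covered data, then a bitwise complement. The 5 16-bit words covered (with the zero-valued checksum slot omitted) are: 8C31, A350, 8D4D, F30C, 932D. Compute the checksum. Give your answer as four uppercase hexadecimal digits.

BCF5

One's-complement addition (fold any carry out of bit 15 back into bit 0):
  0x8C31 + 0xA350 = 0x12F81 → wrap carry → 0x2F82
  0x2F82 + 0x8D4D = 0x0BCCF
  0xBCCF + 0xF30C = 0x1AFDB → wrap carry → 0xAFDC
  0xAFDC + 0x932D = 0x14309 → wrap carry → 0x430A
One's-complement sum = 0x430A.
Checksum = ~0x430A & 0xFFFF = 0xBCF5.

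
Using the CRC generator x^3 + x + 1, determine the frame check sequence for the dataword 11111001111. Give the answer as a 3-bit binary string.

100

Append 3 zeros: 11111001111000. Divide by 1011 (XOR where the leading bit is 1):
  pos 0: 1111 XOR 1011 = 0100
  pos 1: 1001 XOR 1011 = 0010
  pos 3: 1000 XOR 1011 = 0011
  pos 5: 1111 XOR 1011 = 0100
  pos 6: 1001 XOR 1011 = 0010
  pos 8: 1010 XOR 1011 = 0001
Remainder (last 3 bits) = 100. This is the CRC / FCS.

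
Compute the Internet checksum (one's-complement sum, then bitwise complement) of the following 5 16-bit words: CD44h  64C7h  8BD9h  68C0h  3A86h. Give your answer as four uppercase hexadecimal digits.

9ED3

One's-complement addition (fold any carry out of bit 15 back into bit 0):
  0xCD44 + 0x64C7 = 0x1320B → wrap carry → 0x320C
  0x320C + 0x8BD9 = 0x0BDE5
  0xBDE5 + 0x68C0 = 0x126A5 → wrap carry → 0x26A6
  0x26A6 + 0x3A86 = 0x0612C
One's-complement sum = 0x612C.
Checksum = ~0x612C & 0xFFFF = 0x9ED3.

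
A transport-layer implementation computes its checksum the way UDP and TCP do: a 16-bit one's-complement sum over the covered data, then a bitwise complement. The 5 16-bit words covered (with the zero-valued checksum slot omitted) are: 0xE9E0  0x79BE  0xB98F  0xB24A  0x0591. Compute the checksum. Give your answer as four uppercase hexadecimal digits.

One's-complement addition (fold any carry out of bit 15 back into bit 0):
  0xE9E0 + 0x79BE = 0x1639E → wrap carry → 0x639F
  0x639F + 0xB98F = 0x11D2E → wrap carry → 0x1D2F
  0x1D2F + 0xB24A = 0x0CF79
  0xCF79 + 0x0591 = 0x0D50A
One's-complement sum = 0xD50A.
Checksum = ~0xD50A & 0xFFFF = 0x2AF5.

2AF5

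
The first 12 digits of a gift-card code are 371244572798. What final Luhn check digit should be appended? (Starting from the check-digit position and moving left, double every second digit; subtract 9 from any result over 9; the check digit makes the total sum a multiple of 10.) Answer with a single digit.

2

Partial digits right→left: 8 9 7 2 7 5 4 4 2 1 7 3
Double every second digit counting from the check-digit position (so the 1st, 3rd, 5th, ... of the partial from the right).
  doubled (with −9 where >9): 7 5 5 8 4 5 → sum 34
  kept as-is: 9 2 5 4 1 3 → sum 24
Total = 34 + 24 = 58.
Check digit = (10 − (58 mod 10)) mod 10 = 2.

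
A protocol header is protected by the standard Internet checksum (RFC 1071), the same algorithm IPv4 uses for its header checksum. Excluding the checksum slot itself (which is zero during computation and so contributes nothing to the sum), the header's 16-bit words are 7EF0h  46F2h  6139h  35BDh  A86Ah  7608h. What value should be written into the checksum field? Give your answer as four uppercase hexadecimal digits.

One's-complement addition (fold any carry out of bit 15 back into bit 0):
  0x7EF0 + 0x46F2 = 0x0C5E2
  0xC5E2 + 0x6139 = 0x1271B → wrap carry → 0x271C
  0x271C + 0x35BD = 0x05CD9
  0x5CD9 + 0xA86A = 0x10543 → wrap carry → 0x0544
  0x0544 + 0x7608 = 0x07B4C
One's-complement sum = 0x7B4C.
Checksum = ~0x7B4C & 0xFFFF = 0x84B3.

84B3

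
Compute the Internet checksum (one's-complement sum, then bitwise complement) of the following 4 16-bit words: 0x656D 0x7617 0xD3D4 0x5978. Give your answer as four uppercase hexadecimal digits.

F72D

One's-complement addition (fold any carry out of bit 15 back into bit 0):
  0x656D + 0x7617 = 0x0DB84
  0xDB84 + 0xD3D4 = 0x1AF58 → wrap carry → 0xAF59
  0xAF59 + 0x5978 = 0x108D1 → wrap carry → 0x08D2
One's-complement sum = 0x08D2.
Checksum = ~0x08D2 & 0xFFFF = 0xF72D.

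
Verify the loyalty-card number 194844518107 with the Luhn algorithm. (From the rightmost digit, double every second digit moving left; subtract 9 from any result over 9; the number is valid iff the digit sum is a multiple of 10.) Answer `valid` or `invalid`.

invalid

From the right, keep odd positions and double even positions (subtract 9 from any doubled value over 9):
  doubled (positions 2,4,...): 0 7 1 8 8 2 → sum 26
  kept (positions 1,3,...): 7 1 1 4 8 9 → sum 30
Total = 56.
56 mod 10 = 6, so the number is invalid.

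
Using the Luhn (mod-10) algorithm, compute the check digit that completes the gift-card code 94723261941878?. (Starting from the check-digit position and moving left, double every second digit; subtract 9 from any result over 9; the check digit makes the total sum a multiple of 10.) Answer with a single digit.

Partial digits right→left: 8 7 8 1 4 9 1 6 2 3 2 7 4 9
Double every second digit counting from the check-digit position (so the 1st, 3rd, 5th, ... of the partial from the right).
  doubled (with −9 where >9): 7 7 8 2 4 4 8 → sum 40
  kept as-is: 7 1 9 6 3 7 9 → sum 42
Total = 40 + 42 = 82.
Check digit = (10 − (82 mod 10)) mod 10 = 8.

8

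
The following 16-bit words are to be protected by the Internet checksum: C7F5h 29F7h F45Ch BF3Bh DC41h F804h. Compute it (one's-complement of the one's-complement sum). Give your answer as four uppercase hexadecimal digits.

One's-complement addition (fold any carry out of bit 15 back into bit 0):
  0xC7F5 + 0x29F7 = 0x0F1EC
  0xF1EC + 0xF45C = 0x1E648 → wrap carry → 0xE649
  0xE649 + 0xBF3B = 0x1A584 → wrap carry → 0xA585
  0xA585 + 0xDC41 = 0x181C6 → wrap carry → 0x81C7
  0x81C7 + 0xF804 = 0x179CB → wrap carry → 0x79CC
One's-complement sum = 0x79CC.
Checksum = ~0x79CC & 0xFFFF = 0x8633.

8633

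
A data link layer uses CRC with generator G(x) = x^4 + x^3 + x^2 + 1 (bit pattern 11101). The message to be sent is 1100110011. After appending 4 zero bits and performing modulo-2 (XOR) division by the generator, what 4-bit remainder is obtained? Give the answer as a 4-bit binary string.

Append 4 zeros: 11001100110000. Divide by 11101 (XOR where the leading bit is 1):
  pos 0: 11001 XOR 11101 = 00100
  pos 2: 10010 XOR 11101 = 01111
  pos 3: 11110 XOR 11101 = 00011
  pos 6: 11110 XOR 11101 = 00011
  pos 9: 11000 XOR 11101 = 00101
Remainder (last 4 bits) = 0101. This is the CRC / FCS.

0101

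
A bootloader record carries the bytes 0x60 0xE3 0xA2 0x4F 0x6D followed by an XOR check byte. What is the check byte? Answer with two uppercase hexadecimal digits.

03

XOR the bytes together:
  start with 0x60
  0x60 ⊕ 0xE3 = 0x83
  0x83 ⊕ 0xA2 = 0x21
  0x21 ⊕ 0x4F = 0x6E
  0x6E ⊕ 0x6D = 0x03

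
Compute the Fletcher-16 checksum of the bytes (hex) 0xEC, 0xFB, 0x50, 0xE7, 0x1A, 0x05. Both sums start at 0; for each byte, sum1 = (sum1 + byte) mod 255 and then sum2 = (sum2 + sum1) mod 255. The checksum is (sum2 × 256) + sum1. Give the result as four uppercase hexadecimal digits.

AB40

Running sums (mod 255):
  after byte 0 (0xEC): sum1=236, sum2=236
  after byte 1 (0xFB): sum1=232, sum2=213
  after byte 2 (0x50): sum1=57, sum2=15
  after byte 3 (0xE7): sum1=33, sum2=48
  after byte 4 (0x1A): sum1=59, sum2=107
  after byte 5 (0x05): sum1=64, sum2=171
Checksum = sum2·256 + sum1 = 171·256 + 64 = 43840 = 0xAB40.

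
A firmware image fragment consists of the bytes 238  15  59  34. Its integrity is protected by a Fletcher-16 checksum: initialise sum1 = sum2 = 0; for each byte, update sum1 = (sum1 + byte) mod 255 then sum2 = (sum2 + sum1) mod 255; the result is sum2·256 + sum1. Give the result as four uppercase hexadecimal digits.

815B

Running sums (mod 255):
  after byte 0 (238): sum1=238, sum2=238
  after byte 1 (15): sum1=253, sum2=236
  after byte 2 (59): sum1=57, sum2=38
  after byte 3 (34): sum1=91, sum2=129
Checksum = sum2·256 + sum1 = 129·256 + 91 = 33115 = 0x815B.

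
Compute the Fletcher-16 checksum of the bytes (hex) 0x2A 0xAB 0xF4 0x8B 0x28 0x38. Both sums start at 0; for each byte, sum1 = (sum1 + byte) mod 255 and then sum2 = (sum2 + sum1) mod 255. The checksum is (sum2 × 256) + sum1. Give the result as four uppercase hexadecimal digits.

56B6

Running sums (mod 255):
  after byte 0 (0x2A): sum1=42, sum2=42
  after byte 1 (0xAB): sum1=213, sum2=0
  after byte 2 (0xF4): sum1=202, sum2=202
  after byte 3 (0x8B): sum1=86, sum2=33
  after byte 4 (0x28): sum1=126, sum2=159
  after byte 5 (0x38): sum1=182, sum2=86
Checksum = sum2·256 + sum1 = 86·256 + 182 = 22198 = 0x56B6.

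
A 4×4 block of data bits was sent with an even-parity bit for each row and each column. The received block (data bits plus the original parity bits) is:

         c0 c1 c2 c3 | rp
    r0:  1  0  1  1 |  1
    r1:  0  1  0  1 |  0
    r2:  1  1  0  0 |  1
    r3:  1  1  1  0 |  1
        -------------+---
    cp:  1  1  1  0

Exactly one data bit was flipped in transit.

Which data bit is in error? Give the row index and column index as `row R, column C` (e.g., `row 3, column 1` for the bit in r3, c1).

Recompute each row's even parity and compare to rp:
  r0: data parity 1, sent rp 1 → ok
  r1: data parity 0, sent rp 0 → ok
  r2: data parity 0, sent rp 1 → mismatch
  r3: data parity 1, sent rp 1 → ok
Recompute each column's even parity and compare to cp:
  c0: data parity 1, sent cp 1 → ok
  c1: data parity 1, sent cp 1 → ok
  c2: data parity 0, sent cp 1 → mismatch
  c3: data parity 0, sent cp 0 → ok
Exactly one row (r2) and one column (c2) fail → the flipped bit is at their intersection.

row 2, column 2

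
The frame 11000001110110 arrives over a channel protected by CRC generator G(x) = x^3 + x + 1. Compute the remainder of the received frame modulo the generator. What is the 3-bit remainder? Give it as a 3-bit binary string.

Modulo-2 division of 11000001110110 by 1011:
  pos 0: 1100 XOR 1011 = 0111
  pos 1: 1110 XOR 1011 = 0101
  pos 2: 1010 XOR 1011 = 0001
  pos 5: 1011 XOR 1011 = 0000
  pos 9: 1011 XOR 1011 = 0000
Remainder = 000 (zero — the frame passes the CRC check).

000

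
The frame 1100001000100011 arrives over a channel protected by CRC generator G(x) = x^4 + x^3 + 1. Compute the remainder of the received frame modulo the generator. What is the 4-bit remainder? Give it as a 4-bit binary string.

Modulo-2 division of 1100001000100011 by 11001:
  pos 0: 11000 XOR 11001 = 00001
  pos 4: 10100 XOR 11001 = 01101
  pos 5: 11010 XOR 11001 = 00011
  pos 8: 11100 XOR 11001 = 00101
  pos 10: 10101 XOR 11001 = 01100
  pos 11: 11001 XOR 11001 = 00000
Remainder = 0000 (zero — the frame passes the CRC check).

0000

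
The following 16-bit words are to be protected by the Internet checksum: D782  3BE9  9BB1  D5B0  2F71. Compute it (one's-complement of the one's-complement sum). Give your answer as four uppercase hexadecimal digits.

One's-complement addition (fold any carry out of bit 15 back into bit 0):
  0xD782 + 0x3BE9 = 0x1136B → wrap carry → 0x136C
  0x136C + 0x9BB1 = 0x0AF1D
  0xAF1D + 0xD5B0 = 0x184CD → wrap carry → 0x84CE
  0x84CE + 0x2F71 = 0x0B43F
One's-complement sum = 0xB43F.
Checksum = ~0xB43F & 0xFFFF = 0x4BC0.

4BC0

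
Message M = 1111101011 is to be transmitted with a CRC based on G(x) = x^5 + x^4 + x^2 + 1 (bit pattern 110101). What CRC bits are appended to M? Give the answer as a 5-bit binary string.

11110

Append 5 zeros: 111110101100000. Divide by 110101 (XOR where the leading bit is 1):
  pos 0: 111110 XOR 110101 = 001011
  pos 2: 101110 XOR 110101 = 011011
  pos 3: 110111 XOR 110101 = 000010
  pos 7: 101000 XOR 110101 = 011101
  pos 8: 111010 XOR 110101 = 001111
Remainder (last 5 bits) = 11110. This is the CRC / FCS.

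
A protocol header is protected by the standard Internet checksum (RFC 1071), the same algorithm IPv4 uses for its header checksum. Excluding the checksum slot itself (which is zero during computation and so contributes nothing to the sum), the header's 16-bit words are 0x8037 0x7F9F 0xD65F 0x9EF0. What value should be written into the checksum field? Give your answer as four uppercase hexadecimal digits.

One's-complement addition (fold any carry out of bit 15 back into bit 0):
  0x8037 + 0x7F9F = 0x0FFD6
  0xFFD6 + 0xD65F = 0x1D635 → wrap carry → 0xD636
  0xD636 + 0x9EF0 = 0x17526 → wrap carry → 0x7527
One's-complement sum = 0x7527.
Checksum = ~0x7527 & 0xFFFF = 0x8AD8.

8AD8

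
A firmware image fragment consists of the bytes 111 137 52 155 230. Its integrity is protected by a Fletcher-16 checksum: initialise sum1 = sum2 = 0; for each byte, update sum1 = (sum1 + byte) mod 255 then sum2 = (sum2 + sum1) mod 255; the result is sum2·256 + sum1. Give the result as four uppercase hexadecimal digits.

Running sums (mod 255):
  after byte 0 (111): sum1=111, sum2=111
  after byte 1 (137): sum1=248, sum2=104
  after byte 2 (52): sum1=45, sum2=149
  after byte 3 (155): sum1=200, sum2=94
  after byte 4 (230): sum1=175, sum2=14
Checksum = sum2·256 + sum1 = 14·256 + 175 = 3759 = 0x0EAF.

0EAF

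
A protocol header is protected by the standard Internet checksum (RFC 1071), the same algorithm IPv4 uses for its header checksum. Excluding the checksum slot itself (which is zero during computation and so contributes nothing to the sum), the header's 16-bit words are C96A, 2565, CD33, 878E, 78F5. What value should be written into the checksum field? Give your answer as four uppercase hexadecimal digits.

One's-complement addition (fold any carry out of bit 15 back into bit 0):
  0xC96A + 0x2565 = 0x0EECF
  0xEECF + 0xCD33 = 0x1BC02 → wrap carry → 0xBC03
  0xBC03 + 0x878E = 0x14391 → wrap carry → 0x4392
  0x4392 + 0x78F5 = 0x0BC87
One's-complement sum = 0xBC87.
Checksum = ~0xBC87 & 0xFFFF = 0x4378.

4378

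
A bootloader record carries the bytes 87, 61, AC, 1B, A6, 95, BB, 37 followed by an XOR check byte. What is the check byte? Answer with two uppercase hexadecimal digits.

EE

XOR the bytes together:
  start with 0x87
  0x87 ⊕ 0x61 = 0xE6
  0xE6 ⊕ 0xAC = 0x4A
  0x4A ⊕ 0x1B = 0x51
  0x51 ⊕ 0xA6 = 0xF7
  0xF7 ⊕ 0x95 = 0x62
  0x62 ⊕ 0xBB = 0xD9
  0xD9 ⊕ 0x37 = 0xEE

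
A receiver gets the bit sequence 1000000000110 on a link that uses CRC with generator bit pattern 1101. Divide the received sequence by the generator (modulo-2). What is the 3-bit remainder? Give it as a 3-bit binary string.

101

Modulo-2 division of 1000000000110 by 1101:
  pos 0: 1000 XOR 1101 = 0101
  pos 1: 1010 XOR 1101 = 0111
  pos 2: 1110 XOR 1101 = 0011
  pos 4: 1100 XOR 1101 = 0001
  pos 7: 1001 XOR 1101 = 0100
  pos 8: 1001 XOR 1101 = 0100
  pos 9: 1000 XOR 1101 = 0101
Remainder = 101 (nonzero — an error is detected).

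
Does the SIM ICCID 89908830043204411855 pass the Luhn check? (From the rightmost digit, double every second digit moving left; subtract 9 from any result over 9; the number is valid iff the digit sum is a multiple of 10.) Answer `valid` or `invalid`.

invalid

From the right, keep odd positions and double even positions (subtract 9 from any doubled value over 9):
  doubled (positions 2,4,...): 1 2 8 0 6 0 6 7 9 7 → sum 46
  kept (positions 1,3,...): 5 8 1 4 2 4 0 8 0 9 → sum 41
Total = 87.
87 mod 10 = 7, so the number is invalid.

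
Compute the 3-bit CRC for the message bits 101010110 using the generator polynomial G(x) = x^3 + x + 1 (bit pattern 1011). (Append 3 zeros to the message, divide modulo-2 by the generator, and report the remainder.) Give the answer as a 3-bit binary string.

010

Append 3 zeros: 101010110000. Divide by 1011 (XOR where the leading bit is 1):
  pos 0: 1010 XOR 1011 = 0001
  pos 3: 1101 XOR 1011 = 0110
  pos 4: 1101 XOR 1011 = 0110
  pos 5: 1100 XOR 1011 = 0111
  pos 6: 1110 XOR 1011 = 0101
  pos 7: 1010 XOR 1011 = 0001
Remainder (last 3 bits) = 010. This is the CRC / FCS.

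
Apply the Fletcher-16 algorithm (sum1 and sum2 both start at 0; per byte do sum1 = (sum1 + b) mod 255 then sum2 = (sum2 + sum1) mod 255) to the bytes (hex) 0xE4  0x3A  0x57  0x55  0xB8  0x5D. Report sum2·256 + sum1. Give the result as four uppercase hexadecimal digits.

ACE1

Running sums (mod 255):
  after byte 0 (0xE4): sum1=228, sum2=228
  after byte 1 (0x3A): sum1=31, sum2=4
  after byte 2 (0x57): sum1=118, sum2=122
  after byte 3 (0x55): sum1=203, sum2=70
  after byte 4 (0xB8): sum1=132, sum2=202
  after byte 5 (0x5D): sum1=225, sum2=172
Checksum = sum2·256 + sum1 = 172·256 + 225 = 44257 = 0xACE1.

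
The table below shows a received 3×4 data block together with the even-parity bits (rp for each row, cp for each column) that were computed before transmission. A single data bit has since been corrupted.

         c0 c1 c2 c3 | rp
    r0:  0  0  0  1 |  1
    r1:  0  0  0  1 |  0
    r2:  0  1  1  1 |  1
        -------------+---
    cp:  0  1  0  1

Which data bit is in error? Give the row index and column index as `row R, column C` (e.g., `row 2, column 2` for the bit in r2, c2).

Recompute each row's even parity and compare to rp:
  r0: data parity 1, sent rp 1 → ok
  r1: data parity 1, sent rp 0 → mismatch
  r2: data parity 1, sent rp 1 → ok
Recompute each column's even parity and compare to cp:
  c0: data parity 0, sent cp 0 → ok
  c1: data parity 1, sent cp 1 → ok
  c2: data parity 1, sent cp 0 → mismatch
  c3: data parity 1, sent cp 1 → ok
Exactly one row (r1) and one column (c2) fail → the flipped bit is at their intersection.

row 1, column 2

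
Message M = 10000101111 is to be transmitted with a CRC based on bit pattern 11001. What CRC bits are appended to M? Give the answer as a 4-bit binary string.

0011

Append 4 zeros: 100001011110000. Divide by 11001 (XOR where the leading bit is 1):
  pos 0: 10000 XOR 11001 = 01001
  pos 1: 10011 XOR 11001 = 01010
  pos 2: 10100 XOR 11001 = 01101
  pos 3: 11011 XOR 11001 = 00010
  pos 6: 10111 XOR 11001 = 01110
  pos 7: 11100 XOR 11001 = 00101
  pos 9: 10100 XOR 11001 = 01101
  pos 10: 11010 XOR 11001 = 00011
Remainder (last 4 bits) = 0011. This is the CRC / FCS.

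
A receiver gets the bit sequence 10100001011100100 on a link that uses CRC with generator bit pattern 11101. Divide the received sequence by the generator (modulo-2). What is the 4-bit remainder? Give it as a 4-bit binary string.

1101

Modulo-2 division of 10100001011100100 by 11101:
  pos 0: 10100 XOR 11101 = 01001
  pos 1: 10010 XOR 11101 = 01111
  pos 2: 11110 XOR 11101 = 00011
  pos 5: 11101 XOR 11101 = 00000
  pos 10: 11001 XOR 11101 = 00100
  pos 12: 10000 XOR 11101 = 01101
Remainder = 1101 (nonzero — an error is detected).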